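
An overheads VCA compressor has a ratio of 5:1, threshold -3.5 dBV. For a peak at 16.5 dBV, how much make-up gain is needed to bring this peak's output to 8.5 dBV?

8 dB

The peak compresses to -3.5 + 20/5 = 0.5 dBV.
To reach 8.5 dBV requires 8.5 − 0.5 = 8 dB of make-up.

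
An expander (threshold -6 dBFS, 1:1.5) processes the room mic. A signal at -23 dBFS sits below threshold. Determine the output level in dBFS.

The input is 17 dB below the -6 dBFS threshold.
A 1:1.5 expander multiplies undershoot by 1.5: 17 × 1.5 = 25.5 dB below threshold.
Output = -6 − 25.5 = -31.5 dBFS.

-31.5 dBFS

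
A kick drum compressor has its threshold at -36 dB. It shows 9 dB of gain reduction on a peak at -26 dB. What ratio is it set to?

Input overshoot = -26 − (-36) = 10 dB.
Output overshoot = 10 − 9 = 1 dB.
Ratio = input overshoot / output overshoot = 10 / 1 = 10.

10:1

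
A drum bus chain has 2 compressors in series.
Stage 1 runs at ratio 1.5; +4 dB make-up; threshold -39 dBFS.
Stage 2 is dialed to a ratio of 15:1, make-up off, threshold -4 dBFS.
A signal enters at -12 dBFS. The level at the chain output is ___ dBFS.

Stage 1: -12 dBFS is 27 dB over -39 dBFS; at 1.5:1 that becomes 18 dB over, giving -21 dBFS; +4 dB make-up → -17 dBFS.
Stage 2: below threshold (-17 ≤ -4); passes unchanged; output -17 dBFS.

-17 dBFS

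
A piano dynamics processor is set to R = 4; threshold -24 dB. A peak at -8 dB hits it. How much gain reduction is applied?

12 dB

-8 dB exceeds the threshold by 16 dB.
At 4:1, output sits 16/4 = 4 dB above threshold.
So the signal is attenuated by 16 − 4 = 12 dB.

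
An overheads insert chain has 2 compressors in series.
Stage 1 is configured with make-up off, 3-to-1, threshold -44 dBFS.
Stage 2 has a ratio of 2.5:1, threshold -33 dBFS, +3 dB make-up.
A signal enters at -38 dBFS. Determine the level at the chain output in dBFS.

Stage 1: overshoot 6 dB → 6/3 = 2 dB → -42 dBFS.
Stage 2: below threshold (-42 ≤ -33); passes unchanged; make-up brings it to -39 dBFS.

-39 dBFS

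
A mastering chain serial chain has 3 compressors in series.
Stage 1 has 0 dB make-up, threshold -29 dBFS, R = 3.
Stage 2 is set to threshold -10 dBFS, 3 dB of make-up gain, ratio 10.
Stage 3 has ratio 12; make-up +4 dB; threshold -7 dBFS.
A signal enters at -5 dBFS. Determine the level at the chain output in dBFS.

-14 dBFS

Stage 1: overshoot 24 dB → 24/3 = 8 dB → -21 dBFS.
Stage 2: -21 dBFS is at or below the -10 dBFS threshold — no compression; make-up brings it to -18 dBFS.
Stage 3: below threshold (-18 ≤ -7); passes unchanged; make-up brings it to -14 dBFS.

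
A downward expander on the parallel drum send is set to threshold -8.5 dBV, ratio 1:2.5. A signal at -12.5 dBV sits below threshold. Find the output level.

-18.5 dBV

Below threshold, a 1:2.5 expander applies gain = (2.5−1)×(T − x) of attenuation.
(2.5−1) × 4 = 6 dB, so output = -12.5 − 6 = -18.5 dBV.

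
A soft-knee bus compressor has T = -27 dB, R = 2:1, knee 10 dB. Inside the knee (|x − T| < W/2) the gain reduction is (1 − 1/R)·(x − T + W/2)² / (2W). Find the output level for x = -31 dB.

x − T + W/2 = -31 − (-27) + 5 = 1.
GR = (1 − 1/2) × 1² / 20 = 0.5 × 1 / 20 = 0.025 dB.
Output = -31 − 0.025 = -31.025 dB.

-31.025 dB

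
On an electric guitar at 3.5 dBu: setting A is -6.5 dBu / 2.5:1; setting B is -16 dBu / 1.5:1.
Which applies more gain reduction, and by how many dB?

B, by 0.5 dB

A: 10 dB over, compressed to 4 dB over, so 6 dB of GR.
B: 19.5 dB over, compressed to 13 dB over, so 6.5 dB of GR.
B applies 0.5 dB more gain reduction.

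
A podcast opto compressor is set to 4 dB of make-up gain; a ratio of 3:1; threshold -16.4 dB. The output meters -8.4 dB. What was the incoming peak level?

Remove make-up: -8.4 − 4 = -12.4 dB.
The compressed level sits -12.4 − (-16.4) = 4 dB over threshold.
Before 3:1 compression the overshoot was 4 × 3 = 12 dB, so input = -16.4 + 12 = -4.4 dB.

-4.4 dB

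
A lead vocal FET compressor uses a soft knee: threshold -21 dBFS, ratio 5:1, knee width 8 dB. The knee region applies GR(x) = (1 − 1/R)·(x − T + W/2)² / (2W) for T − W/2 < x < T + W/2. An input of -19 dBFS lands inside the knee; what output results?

x − T + W/2 = -19 − (-21) + 4 = 6.
GR = (1 − 1/5) × 6² / 16 = 0.8 × 36 / 16 = 1.8 dB.
Output = -19 − 1.8 = -20.8 dBFS.

-20.8 dBFS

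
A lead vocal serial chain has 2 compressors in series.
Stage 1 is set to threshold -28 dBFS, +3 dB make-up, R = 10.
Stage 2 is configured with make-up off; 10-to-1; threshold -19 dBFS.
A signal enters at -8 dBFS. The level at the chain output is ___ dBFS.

-23 dBFS

Stage 1: overshoot 20 dB → 20/10 = 2 dB → -26 dBFS; +3 dB make-up → -23 dBFS.
Stage 2: -23 dBFS ≤ -19 dBFS, so stage 2 doesn't engage; output -23 dBFS.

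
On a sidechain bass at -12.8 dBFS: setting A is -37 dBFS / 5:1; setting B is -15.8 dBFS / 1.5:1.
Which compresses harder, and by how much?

A, by 18.36 dB

A: GR = 24.2 − 24.2/5 = 19.36 dB.
B: GR = 3 − 3/1.5 = 1 dB.
A applies 18.36 dB more gain reduction.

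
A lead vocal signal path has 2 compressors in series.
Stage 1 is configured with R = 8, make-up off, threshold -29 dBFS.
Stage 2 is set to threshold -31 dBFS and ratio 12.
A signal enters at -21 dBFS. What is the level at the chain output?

Stage 1: 8 dB above -29 dBFS, reduced 8:1 to 1 dB above → -28 dBFS.
Stage 2: -28 dBFS is 3 dB over -31 dBFS; at 12:1 that becomes 0.25 dB over, giving -30.75 dBFS.

-30.75 dBFS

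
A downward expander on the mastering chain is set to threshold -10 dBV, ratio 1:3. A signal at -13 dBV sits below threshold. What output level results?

-19 dBV

Undershoot = (-10) − (-13) = 3 dB.
At 1:3, that expands to 9 dB under threshold.
Output = -10 − 9 = -19 dBV.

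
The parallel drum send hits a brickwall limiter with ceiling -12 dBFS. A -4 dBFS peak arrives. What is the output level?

-12 dBFS

A brickwall limiter is an ∞:1 compressor: any input above the ceiling is clamped to -12 dBFS.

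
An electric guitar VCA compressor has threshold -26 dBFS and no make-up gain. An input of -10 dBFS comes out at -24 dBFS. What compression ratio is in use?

Input overshoot = -10 − (-26) = 16 dB; output overshoot = -24 − (-26) = 2 dB.
Ratio = 16 / 2 = 8.

8:1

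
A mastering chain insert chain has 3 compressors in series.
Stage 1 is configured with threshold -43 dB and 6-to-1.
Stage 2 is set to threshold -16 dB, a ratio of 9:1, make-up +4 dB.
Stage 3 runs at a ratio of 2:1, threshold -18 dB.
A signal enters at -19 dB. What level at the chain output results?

-35 dB

Stage 1: overshoot 24 dB → 24/6 = 4 dB → -39 dB.
Stage 2: -39 dB is at or below the -16 dB threshold — no compression; make-up brings it to -35 dB.
Stage 3: -35 dB is at or below the -18 dB threshold — no compression; output -35 dB.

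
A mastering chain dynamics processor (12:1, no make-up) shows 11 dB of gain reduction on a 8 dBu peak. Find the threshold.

Input is 12 dB above T (since output overshoot × R = input overshoot: (-3 − T)·12 = 8 − T gives T = -4 dBu).
Check: -4 + (8 − (-4))/12 = -4 + 1 = -3 dBu. ✓

-4 dBu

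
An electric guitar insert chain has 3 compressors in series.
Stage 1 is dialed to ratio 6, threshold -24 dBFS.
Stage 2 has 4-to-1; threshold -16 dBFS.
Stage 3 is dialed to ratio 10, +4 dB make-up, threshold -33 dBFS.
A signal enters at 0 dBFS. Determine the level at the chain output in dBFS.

-27.7 dBFS

Stage 1: 0 dBFS is 24 dB over -24 dBFS; at 6:1 that becomes 4 dB over, giving -20 dBFS.
Stage 2: below threshold (-20 ≤ -16); passes unchanged; output -20 dBFS.
Stage 3: 13 dB above -33 dBFS, reduced 10:1 to 1.3 dB above → -31.7 dBFS; +4 dB make-up → -27.7 dBFS.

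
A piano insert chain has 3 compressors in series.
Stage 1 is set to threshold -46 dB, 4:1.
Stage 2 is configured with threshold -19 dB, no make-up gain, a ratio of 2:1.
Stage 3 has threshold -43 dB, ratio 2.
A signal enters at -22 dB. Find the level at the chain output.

Stage 1: -22 dB is 24 dB over -46 dB; at 4:1 that becomes 6 dB over, giving -40 dB.
Stage 2: -40 dB is at or below the -19 dB threshold — no compression; output -40 dB.
Stage 3: -40 dB is 3 dB over -43 dB; at 2:1 that becomes 1.5 dB over, giving -41.5 dB.

-41.5 dB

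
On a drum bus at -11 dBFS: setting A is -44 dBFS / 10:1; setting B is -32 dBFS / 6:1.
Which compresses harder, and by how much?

A: overshoot 33 dB → output overshoot 3.3 dB → GR 29.7 dB.
B: overshoot 21 dB → output overshoot 3.5 dB → GR 17.5 dB.
A reduces 12.2 dB more.

A, by 12.2 dB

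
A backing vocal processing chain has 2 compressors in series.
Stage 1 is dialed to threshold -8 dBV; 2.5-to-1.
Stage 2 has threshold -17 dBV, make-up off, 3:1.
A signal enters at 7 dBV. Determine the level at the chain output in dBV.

-12 dBV

Stage 1: overshoot 15 dB → 15/2.5 = 6 dB → -2 dBV.
Stage 2: overshoot 15 dB → 15/3 = 5 dB → -12 dBV.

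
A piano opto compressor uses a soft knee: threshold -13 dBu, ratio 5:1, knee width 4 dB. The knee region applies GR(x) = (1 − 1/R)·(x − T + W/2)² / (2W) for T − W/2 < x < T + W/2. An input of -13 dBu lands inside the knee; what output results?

x − T + W/2 = -13 − (-13) + 2 = 2.
GR = (1 − 1/5) × 2² / 8 = 0.8 × 4 / 8 = 0.4 dB.
Output = -13 − 0.4 = -13.4 dBu.

-13.4 dBu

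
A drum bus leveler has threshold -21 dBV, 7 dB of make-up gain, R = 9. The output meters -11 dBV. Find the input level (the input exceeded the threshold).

Stripping the +7 dB make-up gives -18 dBV at the gain stage.
The compressed level sits -18 − (-21) = 3 dB over threshold.
Undo the ratio: input overshoot = 3 × 9 = 27 dB, giving input = 6 dBV.

6 dBV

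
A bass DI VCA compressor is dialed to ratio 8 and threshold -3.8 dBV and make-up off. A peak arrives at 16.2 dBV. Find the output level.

-1.3 dBV

16.2 dBV sits 20 dB over threshold.
At 8:1 the overshoot is divided by 8, leaving 2.5 dB above threshold.
Output = -3.8 + 2.5 = -1.3 dBV.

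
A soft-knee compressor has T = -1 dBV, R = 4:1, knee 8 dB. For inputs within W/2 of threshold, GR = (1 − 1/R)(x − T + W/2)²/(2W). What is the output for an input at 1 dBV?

x − T + W/2 = 1 − (-1) + 4 = 6.
GR = (1 − 1/4) × 6² / 16 = 0.75 × 36 / 16 = 1.6875 dB.
Output = 1 − 1.6875 = -0.6875 dBV.

-0.6875 dBV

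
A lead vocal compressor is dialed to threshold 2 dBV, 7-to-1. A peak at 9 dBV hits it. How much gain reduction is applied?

6 dB

9 dBV exceeds the threshold by 7 dB.
At 7:1, output sits 7/7 = 1 dB above threshold.
GR = overshoot in − overshoot out = 7 − 1 = 6 dB.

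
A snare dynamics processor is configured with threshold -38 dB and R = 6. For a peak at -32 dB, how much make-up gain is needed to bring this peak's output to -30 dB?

7 dB

Without make-up, output = threshold + overshoot/6 = -38 + 1 = -37 dB.
Gap to target: 7 dB.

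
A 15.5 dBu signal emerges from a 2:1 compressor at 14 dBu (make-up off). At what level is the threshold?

12.5 dBu

Let T be the threshold. Output overshoot = (input overshoot)/R, so 14 − T = (15.5 − T)/2.
2·(14 − T) = 15.5 − T → 1·T = 28 − 15.5 = 12.5.
T = 12.5/1 = 12.5 dBu.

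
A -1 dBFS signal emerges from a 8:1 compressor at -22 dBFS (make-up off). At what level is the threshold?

-25 dBFS

Gain reduction = -1 − (-22) = 21 dB; output overshoot = GR / (R − 1) = 21 / 7 = 3 dB.
Threshold = output − output overshoot = -22 − 3 = -25 dBFS.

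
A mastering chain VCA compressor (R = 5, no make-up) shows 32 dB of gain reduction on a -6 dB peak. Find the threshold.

Gain reduction = -6 − (-38) = 32 dB; output overshoot = GR / (R − 1) = 32 / 4 = 8 dB.
Threshold = output − output overshoot = -38 − 8 = -46 dB.

-46 dB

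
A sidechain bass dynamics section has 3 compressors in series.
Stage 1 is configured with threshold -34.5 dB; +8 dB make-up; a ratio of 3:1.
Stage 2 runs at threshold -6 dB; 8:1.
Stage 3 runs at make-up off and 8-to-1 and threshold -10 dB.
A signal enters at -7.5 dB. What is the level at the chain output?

Stage 1: overshoot 27 dB → 27/3 = 9 dB → -25.5 dB; +8 dB make-up → -17.5 dB.
Stage 2: -17.5 dB ≤ -6 dB, so stage 2 doesn't engage; output -17.5 dB.
Stage 3: -17.5 dB ≤ -10 dB, so stage 3 doesn't engage; output -17.5 dB.

-17.5 dB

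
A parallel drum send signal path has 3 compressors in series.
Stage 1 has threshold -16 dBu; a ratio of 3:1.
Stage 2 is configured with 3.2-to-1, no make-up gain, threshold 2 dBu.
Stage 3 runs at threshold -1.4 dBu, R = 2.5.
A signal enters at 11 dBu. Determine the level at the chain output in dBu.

Stage 1: overshoot 27 dB → 27/3 = 9 dB → -7 dBu.
Stage 2: below threshold (-7 ≤ 2); passes unchanged; output -7 dBu.
Stage 3: -7 dBu ≤ -1.4 dBu, so stage 3 doesn't engage; output -7 dBu.

-7 dBu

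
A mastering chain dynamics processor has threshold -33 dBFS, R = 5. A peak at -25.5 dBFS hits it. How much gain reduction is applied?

6 dB

The signal is 7.5 dB above threshold.
After 5:1 compression the overshoot becomes 7.5/5 = 1.5 dB.
Gain reduction = 7.5 − 1.5 = 6 dB.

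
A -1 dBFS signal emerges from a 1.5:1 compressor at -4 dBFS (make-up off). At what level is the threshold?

-10 dBFS

Let T be the threshold. Output overshoot = (input overshoot)/R, so -4 − T = (-1 − T)/1.5.
1.5·(-4 − T) = -1 − T → 0.5·T = -6 − (-1) = -5.
T = -5/0.5 = -10 dBFS.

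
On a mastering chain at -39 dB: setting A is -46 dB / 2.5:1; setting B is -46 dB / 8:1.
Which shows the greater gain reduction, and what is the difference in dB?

B, by 1.925 dB

A: 7 dB over, compressed to 2.8 dB over, so 4.2 dB of GR.
B: 7 dB over, compressed to 0.875 dB over, so 6.125 dB of GR.
Difference: 1.925 dB in favour of B.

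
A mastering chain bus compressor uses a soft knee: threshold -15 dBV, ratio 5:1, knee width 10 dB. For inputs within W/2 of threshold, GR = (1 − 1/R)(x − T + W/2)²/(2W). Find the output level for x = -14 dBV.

-15.44 dBV

x − T + W/2 = -14 − (-15) + 5 = 6.
GR = (1 − 1/5) × 6² / 20 = 0.8 × 36 / 20 = 1.44 dB.
Output = -14 − 1.44 = -15.44 dBV.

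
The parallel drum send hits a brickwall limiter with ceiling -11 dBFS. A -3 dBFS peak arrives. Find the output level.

The limiter clamps the peak to its -11 dBFS ceiling.

-11 dBFS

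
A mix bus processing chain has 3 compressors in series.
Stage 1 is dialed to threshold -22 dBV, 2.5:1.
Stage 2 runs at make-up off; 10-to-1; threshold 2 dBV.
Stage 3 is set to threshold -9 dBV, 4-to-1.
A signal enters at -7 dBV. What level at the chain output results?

Stage 1: -7 dBV is 15 dB over -22 dBV; at 2.5:1 that becomes 6 dB over, giving -16 dBV.
Stage 2: -16 dBV is at or below the 2 dBV threshold — no compression; output -16 dBV.
Stage 3: -16 dBV ≤ -9 dBV, so stage 3 doesn't engage; output -16 dBV.

-16 dBV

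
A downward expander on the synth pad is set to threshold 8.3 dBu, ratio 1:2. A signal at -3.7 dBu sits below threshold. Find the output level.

Undershoot = 8.3 − (-3.7) = 12 dB.
At 1:2, that expands to 24 dB under threshold.
Output = 8.3 − 24 = -15.7 dBu.

-15.7 dBu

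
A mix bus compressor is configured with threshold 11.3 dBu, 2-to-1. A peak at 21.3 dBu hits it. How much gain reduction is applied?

5 dB

The signal is 10 dB above threshold.
A 2:1 ratio leaves 5 dB of that excess.
So the signal is attenuated by 10 − 5 = 5 dB.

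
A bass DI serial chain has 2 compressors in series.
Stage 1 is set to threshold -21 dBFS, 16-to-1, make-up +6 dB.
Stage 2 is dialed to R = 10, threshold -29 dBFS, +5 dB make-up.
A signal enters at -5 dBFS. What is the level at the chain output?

-22.5 dBFS

Stage 1: -5 dBFS is 16 dB over -21 dBFS; at 16:1 that becomes 1 dB over, giving -20 dBFS; +6 dB make-up → -14 dBFS.
Stage 2: -14 dBFS is 15 dB over -29 dBFS; at 10:1 that becomes 1.5 dB over, giving -27.5 dBFS; +5 dB make-up → -22.5 dBFS.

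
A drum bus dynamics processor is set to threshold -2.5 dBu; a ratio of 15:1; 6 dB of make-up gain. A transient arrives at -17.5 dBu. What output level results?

-17.5 dBu is 15 dB below the -2.5 dBu threshold, so no gain reduction is applied.
Make-up gain adds 6 dB: -17.5 + 6 = -11.5 dBu.

-11.5 dBu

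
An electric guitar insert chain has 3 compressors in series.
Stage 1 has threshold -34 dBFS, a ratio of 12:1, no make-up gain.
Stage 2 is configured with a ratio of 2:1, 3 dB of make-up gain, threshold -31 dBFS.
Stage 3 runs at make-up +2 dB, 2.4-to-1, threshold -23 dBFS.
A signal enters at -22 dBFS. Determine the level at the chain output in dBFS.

Stage 1: -22 dBFS is 12 dB over -34 dBFS; at 12:1 that becomes 1 dB over, giving -33 dBFS.
Stage 2: -33 dBFS ≤ -31 dBFS, so stage 2 doesn't engage; make-up brings it to -30 dBFS.
Stage 3: below threshold (-30 ≤ -23); passes unchanged; make-up brings it to -28 dBFS.

-28 dBFS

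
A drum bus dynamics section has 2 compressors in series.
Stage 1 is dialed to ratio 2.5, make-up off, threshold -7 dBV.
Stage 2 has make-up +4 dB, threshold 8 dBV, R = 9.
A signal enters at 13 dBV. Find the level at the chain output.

Stage 1: 13 dBV is 20 dB over -7 dBV; at 2.5:1 that becomes 8 dB over, giving 1 dBV.
Stage 2: 1 dBV is at or below the 8 dBV threshold — no compression; make-up brings it to 5 dBV.

5 dBV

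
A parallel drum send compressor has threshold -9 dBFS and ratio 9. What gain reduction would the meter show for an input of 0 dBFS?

8 dB

The signal is 9 dB above threshold.
At 9:1, output sits 9/9 = 1 dB above threshold.
So the signal is attenuated by 9 − 1 = 8 dB.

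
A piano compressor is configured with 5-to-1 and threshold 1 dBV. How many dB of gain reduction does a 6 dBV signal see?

6 dBV exceeds the threshold by 5 dB.
At 5:1, output sits 5/5 = 1 dB above threshold.
Gain reduction = 5 − 1 = 4 dB.

4 dB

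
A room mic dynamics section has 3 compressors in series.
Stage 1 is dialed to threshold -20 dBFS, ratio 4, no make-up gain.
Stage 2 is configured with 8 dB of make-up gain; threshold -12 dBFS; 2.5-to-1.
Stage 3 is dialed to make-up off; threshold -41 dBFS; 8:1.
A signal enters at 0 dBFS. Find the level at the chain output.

Stage 1: 20 dB above -20 dBFS, reduced 4:1 to 5 dB above → -15 dBFS.
Stage 2: -15 dBFS ≤ -12 dBFS, so stage 2 doesn't engage; make-up brings it to -7 dBFS.
Stage 3: -7 dBFS is 34 dB over -41 dBFS; at 8:1 that becomes 4.25 dB over, giving -36.75 dBFS.

-36.75 dBFS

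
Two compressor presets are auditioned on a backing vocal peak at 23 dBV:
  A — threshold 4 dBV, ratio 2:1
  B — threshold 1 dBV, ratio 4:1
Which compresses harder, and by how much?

A: overshoot 19 dB → output overshoot 9.5 dB → GR 9.5 dB.
B: overshoot 22 dB → output overshoot 5.5 dB → GR 16.5 dB.
B applies 7 dB more gain reduction.

B, by 7 dB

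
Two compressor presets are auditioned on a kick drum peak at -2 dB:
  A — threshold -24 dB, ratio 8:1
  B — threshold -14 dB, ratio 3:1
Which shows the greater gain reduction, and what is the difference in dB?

A: GR = 22 − 22/8 = 19.25 dB.
B: GR = 12 − 12/3 = 8 dB.
Difference: 11.25 dB in favour of A.

A, by 11.25 dB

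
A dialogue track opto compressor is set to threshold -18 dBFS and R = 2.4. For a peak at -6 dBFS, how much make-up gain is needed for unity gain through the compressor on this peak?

Overshoot 12 dB → 12/2.4 = 5 dB after compression, so the compressed level is -18 + 5 = -13 dBFS.
Make-up = target − compressed = -6 − (-13) = 7 dB.

7 dB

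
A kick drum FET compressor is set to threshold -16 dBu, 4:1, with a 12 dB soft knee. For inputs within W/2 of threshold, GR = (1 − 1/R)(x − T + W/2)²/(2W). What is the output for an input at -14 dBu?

x − T + W/2 = -14 − (-16) + 6 = 8.
GR = (1 − 1/4) × 8² / 24 = 0.75 × 64 / 24 = 2 dB.
Output = -14 − 2 = -16 dBu.

-16 dBu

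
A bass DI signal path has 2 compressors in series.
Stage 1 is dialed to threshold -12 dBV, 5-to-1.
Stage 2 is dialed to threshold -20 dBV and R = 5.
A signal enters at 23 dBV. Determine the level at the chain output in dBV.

Stage 1: overshoot 35 dB → 35/5 = 7 dB → -5 dBV.
Stage 2: -5 dBV is 15 dB over -20 dBV; at 5:1 that becomes 3 dB over, giving -17 dBV.

-17 dBV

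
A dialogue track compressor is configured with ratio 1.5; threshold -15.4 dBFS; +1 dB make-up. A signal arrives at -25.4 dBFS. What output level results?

-25.4 dBFS is 10 dB below the -15.4 dBFS threshold, so no gain reduction is applied.
Make-up gain adds 1 dB: -25.4 + 1 = -24.4 dBFS.

-24.4 dBFS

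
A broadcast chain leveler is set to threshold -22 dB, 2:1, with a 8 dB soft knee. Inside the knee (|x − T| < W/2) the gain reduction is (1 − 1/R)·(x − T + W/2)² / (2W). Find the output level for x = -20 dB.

x − T + W/2 = -20 − (-22) + 4 = 6.
GR = (1 − 1/2) × 6² / 16 = 0.5 × 36 / 16 = 1.125 dB.
Output = -20 − 1.125 = -21.125 dB.

-21.125 dB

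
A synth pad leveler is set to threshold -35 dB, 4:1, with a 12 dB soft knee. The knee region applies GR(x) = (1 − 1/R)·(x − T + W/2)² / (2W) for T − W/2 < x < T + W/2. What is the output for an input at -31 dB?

x − T + W/2 = -31 − (-35) + 6 = 10.
GR = (1 − 1/4) × 10² / 24 = 0.75 × 100 / 24 = 3.125 dB.
Output = -31 − 3.125 = -34.125 dB.

-34.125 dB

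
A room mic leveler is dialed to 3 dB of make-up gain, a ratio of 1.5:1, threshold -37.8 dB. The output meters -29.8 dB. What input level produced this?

Before make-up, the level was -29.8 − 3 = -32.8 dB.
Post-compression overshoot = -32.8 − (-37.8) = 5 dB.
Before 1.5:1 compression the overshoot was 5 × 1.5 = 7.5 dB, so input = -37.8 + 7.5 = -30.3 dB.

-30.3 dB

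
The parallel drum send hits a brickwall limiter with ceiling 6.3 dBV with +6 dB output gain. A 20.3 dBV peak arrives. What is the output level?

The limiter clamps the peak to its 6.3 dBV ceiling.
Output gain then adds 6 dB: 6.3 + 6 = 12.3 dBV.

12.3 dBV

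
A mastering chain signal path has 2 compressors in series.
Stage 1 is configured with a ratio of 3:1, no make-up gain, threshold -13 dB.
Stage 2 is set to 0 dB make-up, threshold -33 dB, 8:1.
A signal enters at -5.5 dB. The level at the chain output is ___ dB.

Stage 1: 7.5 dB above -13 dB, reduced 3:1 to 2.5 dB above → -10.5 dB.
Stage 2: 22.5 dB above -33 dB, reduced 8:1 to 2.8125 dB above → -30.1875 dB.

-30.1875 dB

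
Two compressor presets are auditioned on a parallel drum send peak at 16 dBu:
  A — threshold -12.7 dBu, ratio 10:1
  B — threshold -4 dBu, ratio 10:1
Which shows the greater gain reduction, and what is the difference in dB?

A: 28.7 dB over, compressed to 2.87 dB over, so 25.83 dB of GR.
B: 20 dB over, compressed to 2 dB over, so 18 dB of GR.
A reduces 7.83 dB more.

A, by 7.83 dB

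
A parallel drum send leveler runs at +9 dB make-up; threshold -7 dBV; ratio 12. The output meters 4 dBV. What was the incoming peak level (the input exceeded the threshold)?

17 dBV

Remove make-up: 4 − 9 = -5 dBV.
Post-compression overshoot = -5 − (-7) = 2 dB.
Before 12:1 compression the overshoot was 2 × 12 = 24 dB, so input = -7 + 24 = 17 dBV.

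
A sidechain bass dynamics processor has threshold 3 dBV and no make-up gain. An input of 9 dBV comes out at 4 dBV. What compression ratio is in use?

Input overshoot = 9 − 3 = 6 dB; output overshoot = 4 − 3 = 1 dB.
Ratio = 6 / 1 = 6.

6:1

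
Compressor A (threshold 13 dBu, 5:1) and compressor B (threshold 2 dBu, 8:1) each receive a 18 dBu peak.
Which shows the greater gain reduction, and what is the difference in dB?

A: 5 dB over, compressed to 1 dB over, so 4 dB of GR.
B: 16 dB over, compressed to 2 dB over, so 14 dB of GR.
B applies 10 dB more gain reduction.

B, by 10 dB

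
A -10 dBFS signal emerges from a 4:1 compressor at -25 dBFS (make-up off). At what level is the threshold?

Let T be the threshold. Output overshoot = (input overshoot)/R, so -25 − T = (-10 − T)/4.
4·(-25 − T) = -10 − T → 3·T = -100 − (-10) = -90.
T = -90/3 = -30 dBFS.

-30 dBFS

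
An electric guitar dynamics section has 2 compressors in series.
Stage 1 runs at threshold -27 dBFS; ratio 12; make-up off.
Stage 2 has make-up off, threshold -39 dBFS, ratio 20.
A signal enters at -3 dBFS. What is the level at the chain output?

Stage 1: -3 dBFS is 24 dB over -27 dBFS; at 12:1 that becomes 2 dB over, giving -25 dBFS.
Stage 2: -25 dBFS is 14 dB over -39 dBFS; at 20:1 that becomes 0.7 dB over, giving -38.3 dBFS.

-38.3 dBFS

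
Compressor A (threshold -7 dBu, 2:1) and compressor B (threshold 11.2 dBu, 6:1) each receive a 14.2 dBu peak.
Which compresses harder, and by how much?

A, by 8.1 dB

A: overshoot 21.2 dB → output overshoot 10.6 dB → GR 10.6 dB.
B: overshoot 3 dB → output overshoot 0.5 dB → GR 2.5 dB.
Difference: 8.1 dB in favour of A.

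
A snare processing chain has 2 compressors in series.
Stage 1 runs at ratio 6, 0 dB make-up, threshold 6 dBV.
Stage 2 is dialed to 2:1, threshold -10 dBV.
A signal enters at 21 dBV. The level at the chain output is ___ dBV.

Stage 1: 15 dB above 6 dBV, reduced 6:1 to 2.5 dB above → 8.5 dBV.
Stage 2: overshoot 18.5 dB → 18.5/2 = 9.25 dB → -0.75 dBV.

-0.75 dBV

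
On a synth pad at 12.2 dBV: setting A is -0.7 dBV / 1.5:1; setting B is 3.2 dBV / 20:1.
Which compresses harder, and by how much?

B, by 4.25 dB

A: 12.9 dB over, compressed to 8.6 dB over, so 4.3 dB of GR.
B: 9 dB over, compressed to 0.45 dB over, so 8.55 dB of GR.
B reduces 4.25 dB more.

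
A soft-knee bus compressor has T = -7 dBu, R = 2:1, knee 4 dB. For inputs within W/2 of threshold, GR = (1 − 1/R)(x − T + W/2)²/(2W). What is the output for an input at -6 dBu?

-6.5625 dBu

x − T + W/2 = -6 − (-7) + 2 = 3.
GR = (1 − 1/2) × 3² / 8 = 0.5 × 9 / 8 = 0.5625 dB.
Output = -6 − 0.5625 = -6.5625 dBu.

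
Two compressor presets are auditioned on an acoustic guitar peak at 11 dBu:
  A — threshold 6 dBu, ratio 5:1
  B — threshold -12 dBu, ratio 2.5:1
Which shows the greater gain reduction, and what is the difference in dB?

A: 5 dB over, compressed to 1 dB over, so 4 dB of GR.
B: 23 dB over, compressed to 9.2 dB over, so 13.8 dB of GR.
B applies 9.8 dB more gain reduction.

B, by 9.8 dB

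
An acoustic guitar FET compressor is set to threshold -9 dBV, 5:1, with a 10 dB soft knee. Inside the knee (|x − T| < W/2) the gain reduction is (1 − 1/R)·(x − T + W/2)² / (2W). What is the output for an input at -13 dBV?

x − T + W/2 = -13 − (-9) + 5 = 1.
GR = (1 − 1/5) × 1² / 20 = 0.8 × 1 / 20 = 0.04 dB.
Output = -13 − 0.04 = -13.04 dBV.

-13.04 dBV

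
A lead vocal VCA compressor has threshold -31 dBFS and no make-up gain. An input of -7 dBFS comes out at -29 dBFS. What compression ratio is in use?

12:1

Input overshoot = -7 − (-31) = 24 dB; output overshoot = -29 − (-31) = 2 dB.
Ratio = 24 / 2 = 12.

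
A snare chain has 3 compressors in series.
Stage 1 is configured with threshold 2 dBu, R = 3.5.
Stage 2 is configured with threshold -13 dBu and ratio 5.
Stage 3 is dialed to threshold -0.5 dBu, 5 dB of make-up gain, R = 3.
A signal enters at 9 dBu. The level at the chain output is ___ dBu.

Stage 1: overshoot 7 dB → 7/3.5 = 2 dB → 4 dBu.
Stage 2: 17 dB above -13 dBu, reduced 5:1 to 3.4 dB above → -9.6 dBu.
Stage 3: -9.6 dBu is at or below the -0.5 dBu threshold — no compression; make-up brings it to -4.6 dBu.

-4.6 dBu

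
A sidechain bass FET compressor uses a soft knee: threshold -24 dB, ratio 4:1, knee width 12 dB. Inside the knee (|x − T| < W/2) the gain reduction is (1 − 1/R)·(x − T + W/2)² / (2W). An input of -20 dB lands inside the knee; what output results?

x − T + W/2 = -20 − (-24) + 6 = 10.
GR = (1 − 1/4) × 10² / 24 = 0.75 × 100 / 24 = 3.125 dB.
Output = -20 − 3.125 = -23.125 dB.

-23.125 dB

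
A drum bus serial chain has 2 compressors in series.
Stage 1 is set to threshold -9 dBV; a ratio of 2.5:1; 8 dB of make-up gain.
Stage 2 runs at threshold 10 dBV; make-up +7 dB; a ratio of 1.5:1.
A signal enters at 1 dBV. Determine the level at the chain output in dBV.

10 dBV

Stage 1: 1 dBV is 10 dB over -9 dBV; at 2.5:1 that becomes 4 dB over, giving -5 dBV; +8 dB make-up → 3 dBV.
Stage 2: 3 dBV is at or below the 10 dBV threshold — no compression; make-up brings it to 10 dBV.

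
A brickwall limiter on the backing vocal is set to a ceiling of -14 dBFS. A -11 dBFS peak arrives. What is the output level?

-14 dBFS

A brickwall limiter is an ∞:1 compressor: any input above the ceiling is clamped to -14 dBFS.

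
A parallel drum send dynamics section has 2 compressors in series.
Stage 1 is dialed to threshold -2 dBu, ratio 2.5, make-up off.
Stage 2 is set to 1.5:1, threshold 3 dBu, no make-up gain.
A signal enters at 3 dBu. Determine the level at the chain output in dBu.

Stage 1: 3 dBu is 5 dB over -2 dBu; at 2.5:1 that becomes 2 dB over, giving 0 dBu.
Stage 2: 0 dBu ≤ 3 dBu, so stage 2 doesn't engage; output 0 dBu.

0 dBu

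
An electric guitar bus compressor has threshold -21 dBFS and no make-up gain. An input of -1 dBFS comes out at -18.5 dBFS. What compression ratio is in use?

Input overshoot = -1 − (-21) = 20 dB; output overshoot = -18.5 − (-21) = 2.5 dB.
Ratio = 20 / 2.5 = 8.

8:1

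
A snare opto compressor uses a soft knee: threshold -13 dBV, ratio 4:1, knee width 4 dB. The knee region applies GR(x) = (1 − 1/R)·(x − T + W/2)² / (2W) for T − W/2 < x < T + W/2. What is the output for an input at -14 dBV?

x − T + W/2 = -14 − (-13) + 2 = 1.
GR = (1 − 1/4) × 1² / 8 = 0.75 × 1 / 8 = 0.09375 dB.
Output = -14 − 0.09375 = -14.09375 dBV.

-14.09375 dBV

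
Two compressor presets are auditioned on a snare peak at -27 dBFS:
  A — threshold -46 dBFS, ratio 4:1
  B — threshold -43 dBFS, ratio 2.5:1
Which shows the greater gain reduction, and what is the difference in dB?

A, by 4.65 dB

A: GR = 19 − 19/4 = 14.25 dB.
B: GR = 16 − 16/2.5 = 9.6 dB.
A applies 4.65 dB more gain reduction.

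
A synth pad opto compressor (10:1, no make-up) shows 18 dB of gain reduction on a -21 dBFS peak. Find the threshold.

-41 dBFS

Let T be the threshold. Output overshoot = (input overshoot)/R, so -39 − T = (-21 − T)/10.
10·(-39 − T) = -21 − T → 9·T = -390 − (-21) = -369.
T = -369/9 = -41 dBFS.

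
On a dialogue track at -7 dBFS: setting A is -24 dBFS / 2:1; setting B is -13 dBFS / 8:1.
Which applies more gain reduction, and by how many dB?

A, by 3.25 dB

A: GR = 17 − 17/2 = 8.5 dB.
B: GR = 6 − 6/8 = 5.25 dB.
Difference: 3.25 dB in favour of A.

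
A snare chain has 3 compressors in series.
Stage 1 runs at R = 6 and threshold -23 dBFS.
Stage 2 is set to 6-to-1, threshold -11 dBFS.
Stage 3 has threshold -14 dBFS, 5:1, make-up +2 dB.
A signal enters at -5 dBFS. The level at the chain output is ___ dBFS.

Stage 1: 18 dB above -23 dBFS, reduced 6:1 to 3 dB above → -20 dBFS.
Stage 2: -20 dBFS ≤ -11 dBFS, so stage 2 doesn't engage; output -20 dBFS.
Stage 3: -20 dBFS ≤ -14 dBFS, so stage 3 doesn't engage; make-up brings it to -18 dBFS.

-18 dBFS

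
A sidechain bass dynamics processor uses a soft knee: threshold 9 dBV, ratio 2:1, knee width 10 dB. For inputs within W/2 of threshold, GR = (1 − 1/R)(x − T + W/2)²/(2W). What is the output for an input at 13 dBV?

x − T + W/2 = 13 − 9 + 5 = 9.
GR = (1 − 1/2) × 9² / 20 = 0.5 × 81 / 20 = 2.025 dB.
Output = 13 − 2.025 = 10.975 dBV.

10.975 dBV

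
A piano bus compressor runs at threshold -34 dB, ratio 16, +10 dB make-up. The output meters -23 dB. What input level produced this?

Before make-up, the level was -23 − 10 = -33 dB.
The compressed level sits -33 − (-34) = 1 dB over threshold.
Undo the ratio: input overshoot = 1 × 16 = 16 dB, giving input = -18 dB.

-18 dB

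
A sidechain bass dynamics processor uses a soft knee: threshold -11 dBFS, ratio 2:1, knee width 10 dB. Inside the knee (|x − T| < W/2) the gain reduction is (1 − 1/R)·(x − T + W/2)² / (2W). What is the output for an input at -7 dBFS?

-9.025 dBFS

x − T + W/2 = -7 − (-11) + 5 = 9.
GR = (1 − 1/2) × 9² / 20 = 0.5 × 81 / 20 = 2.025 dB.
Output = -7 − 2.025 = -9.025 dBFS.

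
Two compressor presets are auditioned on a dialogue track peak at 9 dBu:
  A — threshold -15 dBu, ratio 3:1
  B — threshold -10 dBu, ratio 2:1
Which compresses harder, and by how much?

A: 24 dB over, compressed to 8 dB over, so 16 dB of GR.
B: 19 dB over, compressed to 9.5 dB over, so 9.5 dB of GR.
A reduces 6.5 dB more.

A, by 6.5 dB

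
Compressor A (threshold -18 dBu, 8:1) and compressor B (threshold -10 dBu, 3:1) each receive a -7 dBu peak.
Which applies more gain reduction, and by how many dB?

A: 11 dB over, compressed to 1.375 dB over, so 9.625 dB of GR.
B: 3 dB over, compressed to 1 dB over, so 2 dB of GR.
A applies 7.625 dB more gain reduction.

A, by 7.625 dB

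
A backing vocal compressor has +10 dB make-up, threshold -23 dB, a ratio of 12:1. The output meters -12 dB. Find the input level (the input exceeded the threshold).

-11 dB

Before make-up, the level was -12 − 10 = -22 dB.
The compressed level sits -22 − (-23) = 1 dB over threshold.
Undo the ratio: input overshoot = 1 × 12 = 12 dB, giving input = -11 dB.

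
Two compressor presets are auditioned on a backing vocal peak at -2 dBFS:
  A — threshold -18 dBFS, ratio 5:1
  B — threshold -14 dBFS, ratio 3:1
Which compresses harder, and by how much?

A: GR = 16 − 16/5 = 12.8 dB.
B: GR = 12 − 12/3 = 8 dB.
A applies 4.8 dB more gain reduction.

A, by 4.8 dB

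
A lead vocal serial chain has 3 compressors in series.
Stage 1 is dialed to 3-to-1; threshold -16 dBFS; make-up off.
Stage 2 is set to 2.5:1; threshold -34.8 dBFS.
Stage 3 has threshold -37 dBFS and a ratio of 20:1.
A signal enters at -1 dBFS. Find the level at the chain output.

Stage 1: 15 dB above -16 dBFS, reduced 3:1 to 5 dB above → -11 dBFS.
Stage 2: -11 dBFS is 23.8 dB over -34.8 dBFS; at 2.5:1 that becomes 9.52 dB over, giving -25.28 dBFS.
Stage 3: overshoot 11.72 dB → 11.72/20 = 0.586 dB → -36.414 dBFS.

-36.414 dBFS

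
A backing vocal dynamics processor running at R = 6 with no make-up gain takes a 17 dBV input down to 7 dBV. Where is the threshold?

5 dBV

Let T be the threshold. Output overshoot = (input overshoot)/R, so 7 − T = (17 − T)/6.
6·(7 − T) = 17 − T → 5·T = 42 − 17 = 25.
T = 25/5 = 5 dBV.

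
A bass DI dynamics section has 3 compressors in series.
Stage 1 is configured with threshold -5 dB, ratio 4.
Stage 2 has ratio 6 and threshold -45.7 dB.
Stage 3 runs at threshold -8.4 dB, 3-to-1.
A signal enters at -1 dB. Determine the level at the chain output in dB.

Stage 1: 4 dB above -5 dB, reduced 4:1 to 1 dB above → -4 dB.
Stage 2: 41.7 dB above -45.7 dB, reduced 6:1 to 6.95 dB above → -38.75 dB.
Stage 3: -38.75 dB ≤ -8.4 dB, so stage 3 doesn't engage; output -38.75 dB.

-38.75 dB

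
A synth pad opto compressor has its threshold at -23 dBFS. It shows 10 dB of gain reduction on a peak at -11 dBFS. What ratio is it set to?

Input overshoot = -11 − (-23) = 12 dB.
Output overshoot = 12 − 10 = 2 dB.
Ratio = input overshoot / output overshoot = 12 / 2 = 6.

6:1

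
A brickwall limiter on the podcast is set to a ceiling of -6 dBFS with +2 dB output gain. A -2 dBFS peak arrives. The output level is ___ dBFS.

The limiter clamps the peak to its -6 dBFS ceiling.
Output gain then adds 2 dB: -6 + 2 = -4 dBFS.

-4 dBFS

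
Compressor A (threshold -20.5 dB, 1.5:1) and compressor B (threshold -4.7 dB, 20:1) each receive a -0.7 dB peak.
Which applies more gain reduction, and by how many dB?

A, by 2.8 dB

A: 19.8 dB over, compressed to 13.2 dB over, so 6.6 dB of GR.
B: 4 dB over, compressed to 0.2 dB over, so 3.8 dB of GR.
Difference: 2.8 dB in favour of A.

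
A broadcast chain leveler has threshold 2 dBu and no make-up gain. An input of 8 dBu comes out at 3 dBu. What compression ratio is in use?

Input overshoot = 8 − 2 = 6 dB; output overshoot = 3 − 2 = 1 dB.
Ratio = 6 / 1 = 6.

6:1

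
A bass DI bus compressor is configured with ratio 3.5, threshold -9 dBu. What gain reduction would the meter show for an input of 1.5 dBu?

Overshoot = 1.5 − (-9) = 10.5 dB.
After 3.5:1 compression the overshoot becomes 10.5/3.5 = 3 dB.
GR = overshoot in − overshoot out = 10.5 − 3 = 7.5 dB.

7.5 dB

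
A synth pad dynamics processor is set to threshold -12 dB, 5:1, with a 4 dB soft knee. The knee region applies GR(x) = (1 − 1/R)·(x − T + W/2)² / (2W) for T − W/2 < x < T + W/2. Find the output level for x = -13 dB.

x − T + W/2 = -13 − (-12) + 2 = 1.
GR = (1 − 1/5) × 1² / 8 = 0.8 × 1 / 8 = 0.1 dB.
Output = -13 − 0.1 = -13.1 dB.

-13.1 dB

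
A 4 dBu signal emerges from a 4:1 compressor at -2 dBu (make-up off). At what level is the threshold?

-4 dBu

Let T be the threshold. Output overshoot = (input overshoot)/R, so -2 − T = (4 − T)/4.
4·(-2 − T) = 4 − T → 3·T = -8 − 4 = -12.
T = -12/3 = -4 dBu.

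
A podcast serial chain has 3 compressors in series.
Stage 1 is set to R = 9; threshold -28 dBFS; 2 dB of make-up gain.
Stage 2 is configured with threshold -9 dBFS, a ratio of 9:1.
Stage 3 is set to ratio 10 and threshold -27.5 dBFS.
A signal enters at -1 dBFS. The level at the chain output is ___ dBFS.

Stage 1: overshoot 27 dB → 27/9 = 3 dB → -25 dBFS; +2 dB make-up → -23 dBFS.
Stage 2: below threshold (-23 ≤ -9); passes unchanged; output -23 dBFS.
Stage 3: overshoot 4.5 dB → 4.5/10 = 0.45 dB → -27.05 dBFS.

-27.05 dBFS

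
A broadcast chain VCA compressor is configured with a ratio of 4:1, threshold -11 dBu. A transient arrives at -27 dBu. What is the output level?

-27 dBu is 16 dB below the -11 dBu threshold, so no gain reduction is applied.
Output = input = -27 dBu.

-27 dBu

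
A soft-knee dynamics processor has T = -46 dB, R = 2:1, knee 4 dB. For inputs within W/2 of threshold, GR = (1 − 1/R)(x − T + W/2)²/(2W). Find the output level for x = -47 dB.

x − T + W/2 = -47 − (-46) + 2 = 1.
GR = (1 − 1/2) × 1² / 8 = 0.5 × 1 / 8 = 0.0625 dB.
Output = -47 − 0.0625 = -47.0625 dB.

-47.0625 dB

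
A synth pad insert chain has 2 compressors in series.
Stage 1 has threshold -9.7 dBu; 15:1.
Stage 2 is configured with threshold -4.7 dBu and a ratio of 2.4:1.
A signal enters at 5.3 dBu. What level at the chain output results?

Stage 1: 5.3 dBu is 15 dB over -9.7 dBu; at 15:1 that becomes 1 dB over, giving -8.7 dBu.
Stage 2: -8.7 dBu is at or below the -4.7 dBu threshold — no compression; output -8.7 dBu.

-8.7 dBu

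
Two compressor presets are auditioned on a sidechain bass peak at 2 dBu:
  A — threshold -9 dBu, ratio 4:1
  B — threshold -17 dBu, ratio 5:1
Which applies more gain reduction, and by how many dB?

B, by 6.95 dB

A: 11 dB over, compressed to 2.75 dB over, so 8.25 dB of GR.
B: 19 dB over, compressed to 3.8 dB over, so 15.2 dB of GR.
B reduces 6.95 dB more.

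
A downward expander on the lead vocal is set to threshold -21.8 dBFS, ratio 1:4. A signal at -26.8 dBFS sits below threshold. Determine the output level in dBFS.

-41.8 dBFS

Undershoot = (-21.8) − (-26.8) = 5 dB.
At 1:4, that expands to 20 dB under threshold.
Output = -21.8 − 20 = -41.8 dBFS.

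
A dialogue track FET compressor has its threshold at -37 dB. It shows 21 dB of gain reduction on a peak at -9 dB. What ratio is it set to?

Input overshoot = -9 − (-37) = 28 dB.
Output overshoot = 28 − 21 = 7 dB.
Ratio = input overshoot / output overshoot = 28 / 7 = 4.

4:1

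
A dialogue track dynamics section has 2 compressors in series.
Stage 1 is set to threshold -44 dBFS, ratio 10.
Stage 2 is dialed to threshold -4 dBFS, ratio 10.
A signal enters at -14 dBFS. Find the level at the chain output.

-41 dBFS

Stage 1: -14 dBFS is 30 dB over -44 dBFS; at 10:1 that becomes 3 dB over, giving -41 dBFS.
Stage 2: -41 dBFS ≤ -4 dBFS, so stage 2 doesn't engage; output -41 dBFS.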